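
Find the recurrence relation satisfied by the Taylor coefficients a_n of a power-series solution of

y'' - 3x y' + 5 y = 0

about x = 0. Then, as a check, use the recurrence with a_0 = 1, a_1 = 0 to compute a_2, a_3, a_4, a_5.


Substitute y = sum_n a_n x^n.
y''(x) has coefficient (n+2)(n+1) a_{n+2} at x^n;
-3 x y'(x) has coefficient -3 n a_n at x^n (shift);
5 y(x) has coefficient 5 a_n at x^n.
Matching x^n: (n+2)(n+1) a_{n+2} + (-3n + 5) a_n = 0.
Thus a_{n+2} = (3n - 5) / ((n+1)(n+2)) * a_n.

Check with a_0 = 1, a_1 = 0 (apply the recurrence for n = 0, 1, 2, 3): a_0 = 1, a_1 = 0, a_2 = -5/2, a_3 = 0, a_4 = -5/24, a_5 = 0.

a_(n+2) = (3n - 5) / ((n+1)(n+2)) * a_n; check: a_0 = 1, a_1 = 0, a_2 = -5/2, a_3 = 0, a_4 = -5/24, a_5 = 0


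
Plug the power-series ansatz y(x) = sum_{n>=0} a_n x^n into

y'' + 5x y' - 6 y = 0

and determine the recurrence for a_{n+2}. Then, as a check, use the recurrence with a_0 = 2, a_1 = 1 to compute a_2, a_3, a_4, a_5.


Substitute y = sum_n a_n x^n.
y''(x) has coefficient (n+2)(n+1) a_{n+2} at x^n;
5 x y'(x) has coefficient 5 n a_n at x^n (shift);
-6 y(x) has coefficient -6 a_n at x^n.
Matching x^n: (n+2)(n+1) a_{n+2} + (5n - 6) a_n = 0.
Thus a_{n+2} = (-5n + 6) / ((n+1)(n+2)) * a_n.

Check with a_0 = 2, a_1 = 1 (apply the recurrence for n = 0, 1, 2, 3): a_0 = 2, a_1 = 1, a_2 = 6, a_3 = 1/6, a_4 = -2, a_5 = -3/40.

a_(n+2) = (-5n + 6) / ((n+1)(n+2)) * a_n; check: a_0 = 2, a_1 = 1, a_2 = 6, a_3 = 1/6, a_4 = -2, a_5 = -3/40


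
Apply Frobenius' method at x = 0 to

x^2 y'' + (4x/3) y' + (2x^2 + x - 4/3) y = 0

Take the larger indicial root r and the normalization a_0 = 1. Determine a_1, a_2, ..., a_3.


Write in Frobenius form y'' + (p(x)/x) y' + (q(x)/x^2) y = 0:
  p(x) = 4/3,  q(x) = 2x^2 + x - 4/3.
Indicial equation: r(r-1) + (4/3) r + (-4/3) = 0 -> roots r_1 = 1, r_2 = -4/3.
Take r = r_1 = 1. Let y(x) = x^r sum_{n>=0} a_n x^n with a_0 = 1.
Substitute y = x^r sum a_n x^n and match x^{r+n}. The recurrence is
  D(n) a_n + 1 a_{n-1} + 2 a_{n-2} = 0,  where D(n) = (r+n)(r+n-1) + (4/3)(r+n) + (-4/3).
  a_n = [-1 a_{n-1} - 2 a_{n-2}] / D(n).
Since the indicial polynomial factors as (r - r_1)(r - r_2), D(n) = (r_1 + n - r_1)(r_1 + n - r_2) = n(n + 7/3).
Evaluating step by step (a_0 = 1):
  n = 1: D(1) = 1(1 + 7/3) = 10/3; numerator = -1(1) = -1; a_1 = (-1)/(10/3) = -3/10
  n = 2: D(2) = 2(2 + 7/3) = 26/3; numerator = -1(-3/10) - 2(1) = -17/10; a_2 = (-17/10)/(26/3) = -51/260
  n = 3: D(3) = 3(3 + 7/3) = 16; numerator = -1(-51/260) - 2(-3/10) = 207/260; a_3 = (207/260)/(16) = 207/4160

r = 1; a_0 = 1; a_1 = -3/10; a_2 = -51/260; a_3 = 207/4160


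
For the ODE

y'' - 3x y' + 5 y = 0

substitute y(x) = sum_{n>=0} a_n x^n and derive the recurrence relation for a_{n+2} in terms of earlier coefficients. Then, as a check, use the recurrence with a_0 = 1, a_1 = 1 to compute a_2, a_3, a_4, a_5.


Substitute y = sum_n a_n x^n.
y''(x) has coefficient (n+2)(n+1) a_{n+2} at x^n;
-3 x y'(x) has coefficient -3 n a_n at x^n (shift);
5 y(x) has coefficient 5 a_n at x^n.
Matching x^n: (n+2)(n+1) a_{n+2} + (-3n + 5) a_n = 0.
Thus a_{n+2} = (3n - 5) / ((n+1)(n+2)) * a_n.

Check with a_0 = 1, a_1 = 1 (apply the recurrence for n = 0, 1, 2, 3): a_0 = 1, a_1 = 1, a_2 = -5/2, a_3 = -1/3, a_4 = -5/24, a_5 = -1/15.

a_(n+2) = (3n - 5) / ((n+1)(n+2)) * a_n; check: a_0 = 1, a_1 = 1, a_2 = -5/2, a_3 = -1/3, a_4 = -5/24, a_5 = -1/15


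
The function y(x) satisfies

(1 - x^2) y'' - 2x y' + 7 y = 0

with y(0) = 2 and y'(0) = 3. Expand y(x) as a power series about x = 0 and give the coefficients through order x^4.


Ansatz: y(x) = sum_{n>=0} a_n x^n, so y'(x) = sum_{n>=1} n a_n x^(n-1) and y''(x) = sum_{n>=2} n(n-1) a_n x^(n-2).
Substitute into P(x) y'' + Q(x) y' + R(x) y = 0 with P(x) = 1 - x^2, Q(x) = -2x, R(x) = 7, and match powers of x.
Initial conditions: a_0 = 2, a_1 = 3.
Setting the coefficient of each power of x to zero and solving order by order (substituting the coefficients already found):
  x^0: 2 a_2 + 7 a_0 = 0  ->  2 a_2 = -7 a_0 = -14  ->  a_2 = -7
  x^1: 6 a_3 + 5 a_1 = 0  ->  6 a_3 = -5 a_1 = -15  ->  a_3 = -5/2
  x^2: 12 a_4 + a_2 = 0  ->  12 a_4 = -a_2 = 7  ->  a_4 = 7/12
Truncated series: y(x) = 2 + 3 x - 7 x^2 - (5/2) x^3 + (7/12) x^4 + O(x^5).

a_0 = 2; a_1 = 3; a_2 = -7; a_3 = -5/2; a_4 = 7/12


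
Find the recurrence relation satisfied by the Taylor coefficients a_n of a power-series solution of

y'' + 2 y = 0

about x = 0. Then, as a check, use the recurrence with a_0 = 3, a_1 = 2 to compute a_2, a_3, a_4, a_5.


Substitute y = sum_n a_n x^n into y'' + (const) y = 0.
y''(x) = sum_{n>=0} (n+2)(n+1) a_{n+2} x^n.
The ODE becomes sum_n [(n+2)(n+1) a_{n+2} + 2 a_n] x^n = 0.
Setting each coefficient to zero gives the recurrence:
  (n+2)(n+1) a_{n+2} + 2 a_n = 0,
  a_{n+2} = -2 / ((n+1)(n+2)) a_n.

Check with a_0 = 3, a_1 = 2 (apply the recurrence for n = 0, 1, 2, 3): a_0 = 3, a_1 = 2, a_2 = -3, a_3 = -2/3, a_4 = 1/2, a_5 = 1/15.

a_{n+2} = -2/((n+1)(n+2)) * a_n; check: a_0 = 3, a_1 = 2, a_2 = -3, a_3 = -2/3, a_4 = 1/2, a_5 = 1/15


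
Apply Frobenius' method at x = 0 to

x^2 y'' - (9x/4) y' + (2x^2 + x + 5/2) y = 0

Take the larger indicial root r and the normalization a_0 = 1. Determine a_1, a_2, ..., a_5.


Write in Frobenius form y'' + (p(x)/x) y' + (q(x)/x^2) y = 0:
  p(x) = -9/4,  q(x) = 2x^2 + x + 5/2.
Indicial equation: r(r-1) + (-9/4) r + (5/2) = 0 -> roots r_1 = 2, r_2 = 5/4.
Take r = r_1 = 2. Let y(x) = x^r sum_{n>=0} a_n x^n with a_0 = 1.
Substitute y = x^r sum a_n x^n and match x^{r+n}. The recurrence is
  D(n) a_n + 1 a_{n-1} + 2 a_{n-2} = 0,  where D(n) = (r+n)(r+n-1) + (-9/4)(r+n) + (5/2).
  a_n = [-1 a_{n-1} - 2 a_{n-2}] / D(n).
Since the indicial polynomial factors as (r - r_1)(r - r_2), D(n) = (r_1 + n - r_1)(r_1 + n - r_2) = n(n + 3/4).
Evaluating step by step (a_0 = 1):
  n = 1: D(1) = 1(1 + 3/4) = 7/4; numerator = -1(1) = -1; a_1 = (-1)/(7/4) = -4/7
  n = 2: D(2) = 2(2 + 3/4) = 11/2; numerator = -1(-4/7) - 2(1) = -10/7; a_2 = (-10/7)/(11/2) = -20/77
  n = 3: D(3) = 3(3 + 3/4) = 45/4; numerator = -1(-20/77) - 2(-4/7) = 108/77; a_3 = (108/77)/(45/4) = 48/385
  n = 4: D(4) = 4(4 + 3/4) = 19; numerator = -1(48/385) - 2(-20/77) = 152/385; a_4 = (152/385)/(19) = 8/385
  n = 5: D(5) = 5(5 + 3/4) = 115/4; numerator = -1(8/385) - 2(48/385) = -104/385; a_5 = (-104/385)/(115/4) = -416/44275

r = 2; a_0 = 1; a_1 = -4/7; a_2 = -20/77; a_3 = 48/385; a_4 = 8/385; a_5 = -416/44275


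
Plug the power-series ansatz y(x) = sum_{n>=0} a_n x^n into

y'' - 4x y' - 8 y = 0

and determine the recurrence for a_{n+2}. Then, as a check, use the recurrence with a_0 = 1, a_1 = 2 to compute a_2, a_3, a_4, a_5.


Substitute y = sum_n a_n x^n.
y''(x) has coefficient (n+2)(n+1) a_{n+2} at x^n;
-4 x y'(x) has coefficient -4 n a_n at x^n (shift);
-8 y(x) has coefficient -8 a_n at x^n.
Matching x^n: (n+2)(n+1) a_{n+2} + (-4n - 8) a_n = 0.
Thus a_{n+2} = (4n + 8) / ((n+1)(n+2)) * a_n.

Check with a_0 = 1, a_1 = 2 (apply the recurrence for n = 0, 1, 2, 3): a_0 = 1, a_1 = 2, a_2 = 4, a_3 = 4, a_4 = 16/3, a_5 = 4.

a_(n+2) = (4n + 8) / ((n+1)(n+2)) * a_n; check: a_0 = 1, a_1 = 2, a_2 = 4, a_3 = 4, a_4 = 16/3, a_5 = 4


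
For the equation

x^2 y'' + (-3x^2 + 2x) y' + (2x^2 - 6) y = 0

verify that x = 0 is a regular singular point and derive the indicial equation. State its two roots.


Divide by x^2 to reach normal form y'' + P_1(x) y' + P_2(x) y = 0 with P_1(x) = -3 + 2/x and P_2(x) = 2 - 6/x^2.
x = 0 is a singular point because the y'-coefficient -3 + 2/x has a pole at x = 0 and the y-coefficient 2 - 6/x^2 has a pole at x = 0.
It is a regular singular point because x P_1(x) = p(x) = 2 - 3x and x^2 P_2(x) = q(x) = 2x^2 - 6 are polynomials, hence analytic at x = 0.
p(0) = 2,  q(0) = -6.
Indicial equation: r(r-1) + p(0) r + q(0) = 0, i.e. r^2 + (p(0) - 1) r + q(0) = 0, i.e. r^2 + 1 r - 6 = 0.
Discriminant: (1)^2 - 4(-6) = 25, so r = (-1 ± 5)/2.
Solving: r_1 = 2, r_2 = -3.

indicial: r^2 + 1 r - 6 = 0; roots r_1 = 2, r_2 = -3


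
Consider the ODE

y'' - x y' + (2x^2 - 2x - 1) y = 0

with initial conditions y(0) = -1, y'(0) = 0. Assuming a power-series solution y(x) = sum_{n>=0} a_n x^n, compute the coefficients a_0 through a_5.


Ansatz: y(x) = sum_{n>=0} a_n x^n, so y'(x) = sum_{n>=1} n a_n x^(n-1) and y''(x) = sum_{n>=2} n(n-1) a_n x^(n-2).
Substitute into P(x) y'' + Q(x) y' + R(x) y = 0 with P(x) = 1, Q(x) = -x, R(x) = 2x^2 - 2x - 1, and match powers of x.
Initial conditions: a_0 = -1, a_1 = 0.
Setting the coefficient of each power of x to zero and solving order by order (substituting the coefficients already found):
  x^0: 2 a_2 - a_0 = 0  ->  2 a_2 = a_0 = -1  ->  a_2 = -1/2
  x^1: 6 a_3 - 2 a_1 - 2 a_0 = 0  ->  6 a_3 = 2 a_1 + 2 a_0 = -2  ->  a_3 = -1/3
  x^2: 12 a_4 - 3 a_2 - 2 a_1 + 2 a_0 = 0  ->  12 a_4 = 3 a_2 + 2 a_1 - 2 a_0 = 1/2  ->  a_4 = 1/24
  x^3: 20 a_5 - 4 a_3 - 2 a_2 + 2 a_1 = 0  ->  20 a_5 = 4 a_3 + 2 a_2 - 2 a_1 = -7/3  ->  a_5 = -7/60
Truncated series: y(x) = -1 - (1/2) x^2 - (1/3) x^3 + (1/24) x^4 - (7/60) x^5 + O(x^6).

a_0 = -1; a_1 = 0; a_2 = -1/2; a_3 = -1/3; a_4 = 1/24; a_5 = -7/60


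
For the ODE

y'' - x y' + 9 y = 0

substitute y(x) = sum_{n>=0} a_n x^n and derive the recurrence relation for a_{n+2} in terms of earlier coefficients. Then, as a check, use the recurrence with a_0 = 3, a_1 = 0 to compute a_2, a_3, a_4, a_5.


Substitute y = sum_n a_n x^n.
y''(x) has coefficient (n+2)(n+1) a_{n+2} at x^n;
-x y'(x) has coefficient -n a_n at x^n (shift);
9 y(x) has coefficient 9 a_n at x^n.
Matching x^n: (n+2)(n+1) a_{n+2} + (-n + 9) a_n = 0.
Thus a_{n+2} = (n - 9) / ((n+1)(n+2)) * a_n.

Check with a_0 = 3, a_1 = 0 (apply the recurrence for n = 0, 1, 2, 3): a_0 = 3, a_1 = 0, a_2 = -27/2, a_3 = 0, a_4 = 63/8, a_5 = 0.

a_(n+2) = (n - 9) / ((n+1)(n+2)) * a_n; check: a_0 = 3, a_1 = 0, a_2 = -27/2, a_3 = 0, a_4 = 63/8, a_5 = 0


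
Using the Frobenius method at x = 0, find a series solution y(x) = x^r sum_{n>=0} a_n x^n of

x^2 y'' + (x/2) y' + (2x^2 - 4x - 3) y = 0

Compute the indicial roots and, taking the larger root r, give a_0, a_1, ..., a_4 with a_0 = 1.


Write in Frobenius form y'' + (p(x)/x) y' + (q(x)/x^2) y = 0:
  p(x) = 1/2,  q(x) = 2x^2 - 4x - 3.
Indicial equation: r(r-1) + (1/2) r + (-3) = 0 -> roots r_1 = 2, r_2 = -3/2.
Take r = r_1 = 2. Let y(x) = x^r sum_{n>=0} a_n x^n with a_0 = 1.
Substitute y = x^r sum a_n x^n and match x^{r+n}. The recurrence is
  D(n) a_n - 4 a_{n-1} + 2 a_{n-2} = 0,  where D(n) = (r+n)(r+n-1) + (1/2)(r+n) + (-3).
  a_n = [4 a_{n-1} - 2 a_{n-2}] / D(n).
Since the indicial polynomial factors as (r - r_1)(r - r_2), D(n) = (r_1 + n - r_1)(r_1 + n - r_2) = n(n + 7/2).
Evaluating step by step (a_0 = 1):
  n = 1: D(1) = 1(1 + 7/2) = 9/2; numerator = 4(1) = 4; a_1 = (4)/(9/2) = 8/9
  n = 2: D(2) = 2(2 + 7/2) = 11; numerator = 4(8/9) - 2(1) = 14/9; a_2 = (14/9)/(11) = 14/99
  n = 3: D(3) = 3(3 + 7/2) = 39/2; numerator = 4(14/99) - 2(8/9) = -40/33; a_3 = (-40/33)/(39/2) = -80/1287
  n = 4: D(4) = 4(4 + 7/2) = 30; numerator = 4(-80/1287) - 2(14/99) = -76/143; a_4 = (-76/143)/(30) = -38/2145

r = 2; a_0 = 1; a_1 = 8/9; a_2 = 14/99; a_3 = -80/1287; a_4 = -38/2145


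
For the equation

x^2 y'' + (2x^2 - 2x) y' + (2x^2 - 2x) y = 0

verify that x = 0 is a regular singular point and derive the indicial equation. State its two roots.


Divide by x^2 to reach normal form y'' + P_1(x) y' + P_2(x) y = 0 with P_1(x) = 2 - 2/x and P_2(x) = 2 - 2/x.
x = 0 is a singular point because the y'-coefficient 2 - 2/x has a pole at x = 0 and the y-coefficient 2 - 2/x has a pole at x = 0.
It is a regular singular point because x P_1(x) = p(x) = 2x - 2 and x^2 P_2(x) = q(x) = 2x^2 - 2x are polynomials, hence analytic at x = 0.
p(0) = -2,  q(0) = 0.
Indicial equation: r(r-1) + p(0) r + q(0) = 0, i.e. r^2 + (p(0) - 1) r + q(0) = 0, i.e. r^2 - 3 r = 0.
Discriminant: (-3)^2 - 4(0) = 9, so r = (3 ± 3)/2.
Solving: r_1 = 3, r_2 = 0.

indicial: r^2 - 3 r = 0; roots r_1 = 3, r_2 = 0


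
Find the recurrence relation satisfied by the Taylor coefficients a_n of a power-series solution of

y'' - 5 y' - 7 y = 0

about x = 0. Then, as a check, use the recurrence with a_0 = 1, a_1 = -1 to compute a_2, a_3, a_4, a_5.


Substitute y = sum_n a_n x^n.
y''(x) has coefficient (n+2)(n+1) a_{n+2} at x^n;
-5 y'(x) has coefficient -5 (n+1) a_{n+1} at x^n;
-7 y(x) has coefficient -7 a_n at x^n.
Matching x^n: (n+2)(n+1) a_{n+2} - 5 (n+1) a_{n+1} - 7 a_n = 0.
Thus a_{n+2} = [5 (n+1) a_{n+1} + 7 a_n] / ((n+1)(n+2)).

Check with a_0 = 1, a_1 = -1 (apply the recurrence for n = 0, 1, 2, 3): a_0 = 1, a_1 = -1, a_2 = 1, a_3 = 1/2, a_4 = 29/24, a_5 = 83/60.

a_(n+2) = [5 (n+1) a_(n+1) + 7 a_n] / ((n+1)(n+2)); check: a_0 = 1, a_1 = -1, a_2 = 1, a_3 = 1/2, a_4 = 29/24, a_5 = 83/60


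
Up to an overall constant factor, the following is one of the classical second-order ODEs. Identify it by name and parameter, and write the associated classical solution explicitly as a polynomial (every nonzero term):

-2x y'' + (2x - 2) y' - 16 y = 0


All three coefficients share the factor -2; dividing through by -2 gives  x y'' + (1 - x) y' + 8 y = 0.
This matches the Laguerre equation x y'' + (1 - x) y' + n y = 0 with n = 8; the polynomial solution is L_8(x).
With y = sum_k a_k x^k, matching x^k gives (k+1)k a_{k+1} + (k+1) a_{k+1} - k a_k + n a_k = 0, i.e. (k+1)^2 a_{k+1} = (k - n) a_k = (k - 8) a_k. The right side vanishes at k = 8, so the series terminates at degree 8.
Standard normalization L_n(0) = 1 gives a_0 = 1. Work upward with a_{k+1} = (k - 8) a_k / (k+1)^2:
  a_1 = (0 - 8)(1) / 1^2 = -8/1 = -8
  a_2 = (1 - 8)(-8) / 2^2 = 56/4 = 14
  a_3 = (2 - 8)(14) / 3^2 = -84/9 = -28/3
  a_4 = (3 - 8)(-28/3) / 4^2 = (140/3)/16 = 35/12
  a_5 = (4 - 8)(35/12) / 5^2 = (-35/3)/25 = -7/15
  a_6 = (5 - 8)(-7/15) / 6^2 = (7/5)/36 = 7/180
  a_7 = (6 - 8)(7/180) / 7^2 = (-7/90)/49 = -1/630
  a_8 = (7 - 8)(-1/630) / 8^2 = (1/630)/64 = 1/40320
Hence L_8(x) = x^8/40320 - x^7/630 + 7 x^6/180 - 7 x^5/15 + 35 x^4/12 - 28 x^3/3 + 14 x^2 - 8 x + 1.

L_8(x); series = x^8/40320 - x^7/630 + 7 x^6/180 - 7 x^5/15 + 35 x^4/12 - 28 x^3/3 + 14 x^2 - 8 x + 1


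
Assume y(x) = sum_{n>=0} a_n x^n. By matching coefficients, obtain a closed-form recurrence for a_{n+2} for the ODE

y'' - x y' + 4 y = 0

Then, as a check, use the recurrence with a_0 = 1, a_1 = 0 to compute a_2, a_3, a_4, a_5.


Substitute y = sum_n a_n x^n.
y''(x) has coefficient (n+2)(n+1) a_{n+2} at x^n;
-x y'(x) has coefficient -n a_n at x^n (shift);
4 y(x) has coefficient 4 a_n at x^n.
Matching x^n: (n+2)(n+1) a_{n+2} + (-n + 4) a_n = 0.
Thus a_{n+2} = (n - 4) / ((n+1)(n+2)) * a_n.

Check with a_0 = 1, a_1 = 0 (apply the recurrence for n = 0, 1, 2, 3): a_0 = 1, a_1 = 0, a_2 = -2, a_3 = 0, a_4 = 1/3, a_5 = 0.

a_(n+2) = (n - 4) / ((n+1)(n+2)) * a_n; check: a_0 = 1, a_1 = 0, a_2 = -2, a_3 = 0, a_4 = 1/3, a_5 = 0


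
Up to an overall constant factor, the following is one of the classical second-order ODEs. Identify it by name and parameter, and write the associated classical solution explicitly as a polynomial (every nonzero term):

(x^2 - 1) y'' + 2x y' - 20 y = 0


All three coefficients share the factor -1; dividing through by -1 gives  (1 - x^2) y'' - 2x y' + 20 y = 0.
This matches the Legendre equation (1 - x^2) y'' - 2x y' + n(n+1) y = 0 (note the -2x y' term) with n(n+1) = 20, so n = 4; the polynomial solution is P_4(x).
With y = sum_k a_k x^k, matching x^k gives (k+2)(k+1) a_{k+2} = [k(k+1) - n(n+1)] a_k = (k - 4)(k + 5) a_k. The right side vanishes at k = 4, so the series with the parity of 4 terminates at degree 4.
Standard normalization (P_n(1) = 1): leading coefficient (2n)!/(2^n (n!)^2) = 40320/(16*576) = 35/8, so a_4 = 35/8. Work downward with a_k = (k+1)(k+2) a_{k+2} / ((k - 4)(k + 5)):
  a_2 = (3)(4)(35/8) / ((2 - 4)(2 + 5)) = (105/2)/(-14) = -15/4
  a_0 = (1)(2)(-15/4) / ((0 - 4)(0 + 5)) = (-15/2)/(-20) = 3/8
Hence P_4(x) = 35 x^4/8 - 15 x^2/4 + 3/8.

P_4(x); series = 35 x^4/8 - 15 x^2/4 + 3/8


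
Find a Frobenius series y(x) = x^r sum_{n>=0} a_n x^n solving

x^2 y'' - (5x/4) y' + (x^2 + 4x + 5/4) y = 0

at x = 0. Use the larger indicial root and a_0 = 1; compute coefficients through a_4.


Write in Frobenius form y'' + (p(x)/x) y' + (q(x)/x^2) y = 0:
  p(x) = -5/4,  q(x) = x^2 + 4x + 5/4.
Indicial equation: r(r-1) + (-5/4) r + (5/4) = 0 -> roots r_1 = 5/4, r_2 = 1.
Take r = r_1 = 5/4. Let y(x) = x^r sum_{n>=0} a_n x^n with a_0 = 1.
Substitute y = x^r sum a_n x^n and match x^{r+n}. The recurrence is
  D(n) a_n + 4 a_{n-1} + 1 a_{n-2} = 0,  where D(n) = (r+n)(r+n-1) + (-5/4)(r+n) + (5/4).
  a_n = [-4 a_{n-1} - 1 a_{n-2}] / D(n).
Since the indicial polynomial factors as (r - r_1)(r - r_2), D(n) = (r_1 + n - r_1)(r_1 + n - r_2) = n(n + 1/4).
Evaluating step by step (a_0 = 1):
  n = 1: D(1) = 1(1 + 1/4) = 5/4; numerator = -4(1) = -4; a_1 = (-4)/(5/4) = -16/5
  n = 2: D(2) = 2(2 + 1/4) = 9/2; numerator = -4(-16/5) - 1(1) = 59/5; a_2 = (59/5)/(9/2) = 118/45
  n = 3: D(3) = 3(3 + 1/4) = 39/4; numerator = -4(118/45) - 1(-16/5) = -328/45; a_3 = (-328/45)/(39/4) = -1312/1755
  n = 4: D(4) = 4(4 + 1/4) = 17; numerator = -4(-1312/1755) - 1(118/45) = 646/1755; a_4 = (646/1755)/(17) = 38/1755

r = 5/4; a_0 = 1; a_1 = -16/5; a_2 = 118/45; a_3 = -1312/1755; a_4 = 38/1755


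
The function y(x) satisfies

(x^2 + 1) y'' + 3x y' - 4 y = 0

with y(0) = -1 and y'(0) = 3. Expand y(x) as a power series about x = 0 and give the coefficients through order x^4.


Ansatz: y(x) = sum_{n>=0} a_n x^n, so y'(x) = sum_{n>=1} n a_n x^(n-1) and y''(x) = sum_{n>=2} n(n-1) a_n x^(n-2).
Substitute into P(x) y'' + Q(x) y' + R(x) y = 0 with P(x) = x^2 + 1, Q(x) = 3x, R(x) = -4, and match powers of x.
Initial conditions: a_0 = -1, a_1 = 3.
Setting the coefficient of each power of x to zero and solving order by order (substituting the coefficients already found):
  x^0: 2 a_2 - 4 a_0 = 0  ->  2 a_2 = 4 a_0 = -4  ->  a_2 = -2
  x^1: 6 a_3 - a_1 = 0  ->  6 a_3 = a_1 = 3  ->  a_3 = 1/2
  x^2: 12 a_4 + 4 a_2 = 0  ->  12 a_4 = -4 a_2 = 8  ->  a_4 = 2/3
Truncated series: y(x) = -1 + 3 x - 2 x^2 + (1/2) x^3 + (2/3) x^4 + O(x^5).

a_0 = -1; a_1 = 3; a_2 = -2; a_3 = 1/2; a_4 = 2/3


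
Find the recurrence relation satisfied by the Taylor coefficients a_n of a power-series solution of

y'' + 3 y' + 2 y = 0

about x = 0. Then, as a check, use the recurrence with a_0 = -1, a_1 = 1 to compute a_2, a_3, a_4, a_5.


Substitute y = sum_n a_n x^n.
y''(x) has coefficient (n+2)(n+1) a_{n+2} at x^n;
3 y'(x) has coefficient 3 (n+1) a_{n+1} at x^n;
2 y(x) has coefficient 2 a_n at x^n.
Matching x^n: (n+2)(n+1) a_{n+2} + 3 (n+1) a_{n+1} + 2 a_n = 0.
Thus a_{n+2} = [-3 (n+1) a_{n+1} - 2 a_n] / ((n+1)(n+2)).

Check with a_0 = -1, a_1 = 1 (apply the recurrence for n = 0, 1, 2, 3): a_0 = -1, a_1 = 1, a_2 = -1/2, a_3 = 1/6, a_4 = -1/24, a_5 = 1/120.

a_(n+2) = [-3 (n+1) a_(n+1) - 2 a_n] / ((n+1)(n+2)); check: a_0 = -1, a_1 = 1, a_2 = -1/2, a_3 = 1/6, a_4 = -1/24, a_5 = 1/120


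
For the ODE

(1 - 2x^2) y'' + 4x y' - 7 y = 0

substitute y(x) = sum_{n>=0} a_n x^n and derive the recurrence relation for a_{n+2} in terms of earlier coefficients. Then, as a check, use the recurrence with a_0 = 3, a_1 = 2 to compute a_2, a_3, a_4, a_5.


Substitute y = sum_n a_n x^n.
(1 - 2 x^2) y'' contributes (n+2)(n+1) a_{n+2} - 2 n(n-1) a_n at x^n.
4 x y'(x) contributes 4 n a_n at x^n.
-7 y(x) contributes -7 a_n at x^n.
Matching x^n: (n+2)(n+1) a_{n+2} + (-2 n(n-1) + 4 n - 7) a_n = 0.
Thus a_{n+2} = (2 n(n-1) - 4 n + 7) / ((n+1)(n+2)) * a_n.

Check with a_0 = 3, a_1 = 2 (apply the recurrence for n = 0, 1, 2, 3): a_0 = 3, a_1 = 2, a_2 = 21/2, a_3 = 1, a_4 = 21/8, a_5 = 7/20.

a_(n+2) = (2 n(n-1) - 4 n + 7) / ((n+1)(n+2)) * a_n; check: a_0 = 3, a_1 = 2, a_2 = 21/2, a_3 = 1, a_4 = 21/8, a_5 = 7/20


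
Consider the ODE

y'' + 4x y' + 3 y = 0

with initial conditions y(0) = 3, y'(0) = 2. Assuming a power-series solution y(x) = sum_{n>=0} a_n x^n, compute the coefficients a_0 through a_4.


Ansatz: y(x) = sum_{n>=0} a_n x^n, so y'(x) = sum_{n>=1} n a_n x^(n-1) and y''(x) = sum_{n>=2} n(n-1) a_n x^(n-2).
Substitute into P(x) y'' + Q(x) y' + R(x) y = 0 with P(x) = 1, Q(x) = 4x, R(x) = 3, and match powers of x.
Initial conditions: a_0 = 3, a_1 = 2.
Setting the coefficient of each power of x to zero and solving order by order (substituting the coefficients already found):
  x^0: 2 a_2 + 3 a_0 = 0  ->  2 a_2 = -3 a_0 = -9  ->  a_2 = -9/2
  x^1: 6 a_3 + 7 a_1 = 0  ->  6 a_3 = -7 a_1 = -14  ->  a_3 = -7/3
  x^2: 12 a_4 + 11 a_2 = 0  ->  12 a_4 = -11 a_2 = 99/2  ->  a_4 = 33/8
Truncated series: y(x) = 3 + 2 x - (9/2) x^2 - (7/3) x^3 + (33/8) x^4 + O(x^5).

a_0 = 3; a_1 = 2; a_2 = -9/2; a_3 = -7/3; a_4 = 33/8


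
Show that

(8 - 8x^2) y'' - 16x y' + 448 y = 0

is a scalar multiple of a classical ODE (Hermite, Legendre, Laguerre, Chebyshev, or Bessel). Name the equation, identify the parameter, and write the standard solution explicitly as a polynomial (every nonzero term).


All three coefficients share the factor 8; dividing through by 8 gives  (1 - x^2) y'' - 2x y' + 56 y = 0.
This matches the Legendre equation (1 - x^2) y'' - 2x y' + n(n+1) y = 0 (note the -2x y' term) with n(n+1) = 56, so n = 7; the polynomial solution is P_7(x).
With y = sum_k a_k x^k, matching x^k gives (k+2)(k+1) a_{k+2} = [k(k+1) - n(n+1)] a_k = (k - 7)(k + 8) a_k. The right side vanishes at k = 7, so the series with the parity of 7 terminates at degree 7.
Standard normalization (P_n(1) = 1): leading coefficient (2n)!/(2^n (n!)^2) = 87178291200/(128*25401600) = 429/16, so a_7 = 429/16. Work downward with a_k = (k+1)(k+2) a_{k+2} / ((k - 7)(k + 8)):
  a_5 = (6)(7)(429/16) / ((5 - 7)(5 + 8)) = (9009/8)/(-26) = -693/16
  a_3 = (4)(5)(-693/16) / ((3 - 7)(3 + 8)) = (-3465/4)/(-44) = 315/16
  a_1 = (2)(3)(315/16) / ((1 - 7)(1 + 8)) = (945/8)/(-54) = -35/16
Hence P_7(x) = 429 x^7/16 - 693 x^5/16 + 315 x^3/16 - 35 x/16.

P_7(x); series = 429 x^7/16 - 693 x^5/16 + 315 x^3/16 - 35 x/16


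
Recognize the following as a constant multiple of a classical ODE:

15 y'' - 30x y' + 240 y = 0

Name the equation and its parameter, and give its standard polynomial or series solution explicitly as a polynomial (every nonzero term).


All three coefficients share the factor 15; dividing through by 15 gives  y'' - 2x y' + 16 y = 0.
This matches the Hermite equation y'' - 2x y' + 2n y = 0 with 2n = 16, so n = 8; the polynomial solution is H_8(x).
With y = sum_k a_k x^k, matching x^k gives (k+2)(k+1) a_{k+2} = 2(k - n) a_k = 2(k - 8) a_k. The right side vanishes at k = 8, so the series with the parity of 8 terminates at degree 8.
Standard normalization: leading coefficient of H_n is 2^n, so a_8 = 2^8 = 256. Work downward with a_k = (k+1)(k+2) a_{k+2} / (2(k - n)):
  a_6 = (7)(8)(256) / (2(6 - 8)) = 14336/(-4) = -3584
  a_4 = (5)(6)(-3584) / (2(4 - 8)) = -107520/(-8) = 13440
  a_2 = (3)(4)(13440) / (2(2 - 8)) = 161280/(-12) = -13440
  a_0 = (1)(2)(-13440) / (2(0 - 8)) = -26880/(-16) = 1680
Hence H_8(x) = 256 x^8 - 3584 x^6 + 13440 x^4 - 13440 x^2 + 1680.

H_8(x); series = 256 x^8 - 3584 x^6 + 13440 x^4 - 13440 x^2 + 1680


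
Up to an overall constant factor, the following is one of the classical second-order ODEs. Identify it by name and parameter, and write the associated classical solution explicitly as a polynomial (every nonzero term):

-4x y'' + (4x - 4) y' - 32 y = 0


All three coefficients share the factor -4; dividing through by -4 gives  x y'' + (1 - x) y' + 8 y = 0.
This matches the Laguerre equation x y'' + (1 - x) y' + n y = 0 with n = 8; the polynomial solution is L_8(x).
With y = sum_k a_k x^k, matching x^k gives (k+1)k a_{k+1} + (k+1) a_{k+1} - k a_k + n a_k = 0, i.e. (k+1)^2 a_{k+1} = (k - n) a_k = (k - 8) a_k. The right side vanishes at k = 8, so the series terminates at degree 8.
Standard normalization L_n(0) = 1 gives a_0 = 1. Work upward with a_{k+1} = (k - 8) a_k / (k+1)^2:
  a_1 = (0 - 8)(1) / 1^2 = -8/1 = -8
  a_2 = (1 - 8)(-8) / 2^2 = 56/4 = 14
  a_3 = (2 - 8)(14) / 3^2 = -84/9 = -28/3
  a_4 = (3 - 8)(-28/3) / 4^2 = (140/3)/16 = 35/12
  a_5 = (4 - 8)(35/12) / 5^2 = (-35/3)/25 = -7/15
  a_6 = (5 - 8)(-7/15) / 6^2 = (7/5)/36 = 7/180
  a_7 = (6 - 8)(7/180) / 7^2 = (-7/90)/49 = -1/630
  a_8 = (7 - 8)(-1/630) / 8^2 = (1/630)/64 = 1/40320
Hence L_8(x) = x^8/40320 - x^7/630 + 7 x^6/180 - 7 x^5/15 + 35 x^4/12 - 28 x^3/3 + 14 x^2 - 8 x + 1.

L_8(x); series = x^8/40320 - x^7/630 + 7 x^6/180 - 7 x^5/15 + 35 x^4/12 - 28 x^3/3 + 14 x^2 - 8 x + 1


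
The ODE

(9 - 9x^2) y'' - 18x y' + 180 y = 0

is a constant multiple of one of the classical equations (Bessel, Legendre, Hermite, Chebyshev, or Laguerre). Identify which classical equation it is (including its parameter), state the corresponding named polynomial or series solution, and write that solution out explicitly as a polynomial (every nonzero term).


All three coefficients share the factor 9; dividing through by 9 gives  (1 - x^2) y'' - 2x y' + 20 y = 0.
This matches the Legendre equation (1 - x^2) y'' - 2x y' + n(n+1) y = 0 (note the -2x y' term) with n(n+1) = 20, so n = 4; the polynomial solution is P_4(x).
With y = sum_k a_k x^k, matching x^k gives (k+2)(k+1) a_{k+2} = [k(k+1) - n(n+1)] a_k = (k - 4)(k + 5) a_k. The right side vanishes at k = 4, so the series with the parity of 4 terminates at degree 4.
Standard normalization (P_n(1) = 1): leading coefficient (2n)!/(2^n (n!)^2) = 40320/(16*576) = 35/8, so a_4 = 35/8. Work downward with a_k = (k+1)(k+2) a_{k+2} / ((k - 4)(k + 5)):
  a_2 = (3)(4)(35/8) / ((2 - 4)(2 + 5)) = (105/2)/(-14) = -15/4
  a_0 = (1)(2)(-15/4) / ((0 - 4)(0 + 5)) = (-15/2)/(-20) = 3/8
Hence P_4(x) = 35 x^4/8 - 15 x^2/4 + 3/8.

P_4(x); series = 35 x^4/8 - 15 x^2/4 + 3/8


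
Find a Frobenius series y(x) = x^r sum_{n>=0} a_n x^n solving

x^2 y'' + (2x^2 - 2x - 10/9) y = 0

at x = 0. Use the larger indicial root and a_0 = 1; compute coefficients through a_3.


Write in Frobenius form y'' + (p(x)/x) y' + (q(x)/x^2) y = 0:
  p(x) = 0,  q(x) = 2x^2 - 2x - 10/9.
Indicial equation: r(r-1) + (0) r + (-10/9) = 0 -> roots r_1 = 5/3, r_2 = -2/3.
Take r = r_1 = 5/3. Let y(x) = x^r sum_{n>=0} a_n x^n with a_0 = 1.
Substitute y = x^r sum a_n x^n and match x^{r+n}. The recurrence is
  D(n) a_n - 2 a_{n-1} + 2 a_{n-2} = 0,  where D(n) = (r+n)(r+n-1) + (0)(r+n) + (-10/9).
  a_n = [2 a_{n-1} - 2 a_{n-2}] / D(n).
Since the indicial polynomial factors as (r - r_1)(r - r_2), D(n) = (r_1 + n - r_1)(r_1 + n - r_2) = n(n + 7/3).
Evaluating step by step (a_0 = 1):
  n = 1: D(1) = 1(1 + 7/3) = 10/3; numerator = 2(1) = 2; a_1 = (2)/(10/3) = 3/5
  n = 2: D(2) = 2(2 + 7/3) = 26/3; numerator = 2(3/5) - 2(1) = -4/5; a_2 = (-4/5)/(26/3) = -6/65
  n = 3: D(3) = 3(3 + 7/3) = 16; numerator = 2(-6/65) - 2(3/5) = -18/13; a_3 = (-18/13)/(16) = -9/104

r = 5/3; a_0 = 1; a_1 = 3/5; a_2 = -6/65; a_3 = -9/104


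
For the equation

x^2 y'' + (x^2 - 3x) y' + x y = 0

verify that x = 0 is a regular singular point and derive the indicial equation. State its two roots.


Divide by x^2 to reach normal form y'' + P_1(x) y' + P_2(x) y = 0 with P_1(x) = 1 - 3/x and P_2(x) = 1/x.
x = 0 is a singular point because the y'-coefficient 1 - 3/x has a pole at x = 0 and the y-coefficient 1/x has a pole at x = 0.
It is a regular singular point because x P_1(x) = p(x) = x - 3 and x^2 P_2(x) = q(x) = x are polynomials, hence analytic at x = 0.
p(0) = -3,  q(0) = 0.
Indicial equation: r(r-1) + p(0) r + q(0) = 0, i.e. r^2 + (p(0) - 1) r + q(0) = 0, i.e. r^2 - 4 r = 0.
Discriminant: (-4)^2 - 4(0) = 16, so r = (4 ± 4)/2.
Solving: r_1 = 4, r_2 = 0.

indicial: r^2 - 4 r = 0; roots r_1 = 4, r_2 = 0


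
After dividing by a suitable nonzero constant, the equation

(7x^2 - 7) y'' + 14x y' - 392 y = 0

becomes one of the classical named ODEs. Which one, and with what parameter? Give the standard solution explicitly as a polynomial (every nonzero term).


All three coefficients share the factor -7; dividing through by -7 gives  (1 - x^2) y'' - 2x y' + 56 y = 0.
This matches the Legendre equation (1 - x^2) y'' - 2x y' + n(n+1) y = 0 (note the -2x y' term) with n(n+1) = 56, so n = 7; the polynomial solution is P_7(x).
With y = sum_k a_k x^k, matching x^k gives (k+2)(k+1) a_{k+2} = [k(k+1) - n(n+1)] a_k = (k - 7)(k + 8) a_k. The right side vanishes at k = 7, so the series with the parity of 7 terminates at degree 7.
Standard normalization (P_n(1) = 1): leading coefficient (2n)!/(2^n (n!)^2) = 87178291200/(128*25401600) = 429/16, so a_7 = 429/16. Work downward with a_k = (k+1)(k+2) a_{k+2} / ((k - 7)(k + 8)):
  a_5 = (6)(7)(429/16) / ((5 - 7)(5 + 8)) = (9009/8)/(-26) = -693/16
  a_3 = (4)(5)(-693/16) / ((3 - 7)(3 + 8)) = (-3465/4)/(-44) = 315/16
  a_1 = (2)(3)(315/16) / ((1 - 7)(1 + 8)) = (945/8)/(-54) = -35/16
Hence P_7(x) = 429 x^7/16 - 693 x^5/16 + 315 x^3/16 - 35 x/16.

P_7(x); series = 429 x^7/16 - 693 x^5/16 + 315 x^3/16 - 35 x/16


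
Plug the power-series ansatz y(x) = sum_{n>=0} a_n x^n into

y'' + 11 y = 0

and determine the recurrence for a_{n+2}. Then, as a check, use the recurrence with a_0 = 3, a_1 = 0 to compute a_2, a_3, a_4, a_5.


Substitute y = sum_n a_n x^n into y'' + (const) y = 0.
y''(x) = sum_{n>=0} (n+2)(n+1) a_{n+2} x^n.
The ODE becomes sum_n [(n+2)(n+1) a_{n+2} + 11 a_n] x^n = 0.
Setting each coefficient to zero gives the recurrence:
  (n+2)(n+1) a_{n+2} + 11 a_n = 0,
  a_{n+2} = -11 / ((n+1)(n+2)) a_n.

Check with a_0 = 3, a_1 = 0 (apply the recurrence for n = 0, 1, 2, 3): a_0 = 3, a_1 = 0, a_2 = -33/2, a_3 = 0, a_4 = 121/8, a_5 = 0.

a_{n+2} = -11/((n+1)(n+2)) * a_n; check: a_0 = 3, a_1 = 0, a_2 = -33/2, a_3 = 0, a_4 = 121/8, a_5 = 0


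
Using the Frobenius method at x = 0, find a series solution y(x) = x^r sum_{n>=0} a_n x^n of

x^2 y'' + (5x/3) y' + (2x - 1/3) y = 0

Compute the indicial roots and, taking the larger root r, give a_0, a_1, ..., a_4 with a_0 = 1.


Write in Frobenius form y'' + (p(x)/x) y' + (q(x)/x^2) y = 0:
  p(x) = 5/3,  q(x) = 2x - 1/3.
Indicial equation: r(r-1) + (5/3) r + (-1/3) = 0 -> roots r_1 = 1/3, r_2 = -1.
Take r = r_1 = 1/3. Let y(x) = x^r sum_{n>=0} a_n x^n with a_0 = 1.
Substitute y = x^r sum a_n x^n and match x^{r+n}. The recurrence is
  D(n) a_n + 2 a_{n-1} = 0,  where D(n) = (r+n)(r+n-1) + (5/3)(r+n) + (-1/3).
  a_n = -2 / D(n) * a_{n-1}.
Since the indicial polynomial factors as (r - r_1)(r - r_2), D(n) = (r_1 + n - r_1)(r_1 + n - r_2) = n(n + 4/3).
Evaluating step by step (a_0 = 1):
  n = 1: D(1) = 1(1 + 4/3) = 7/3; numerator = -2(1) = -2; a_1 = (-2)/(7/3) = -6/7
  n = 2: D(2) = 2(2 + 4/3) = 20/3; numerator = -2(-6/7) = 12/7; a_2 = (12/7)/(20/3) = 9/35
  n = 3: D(3) = 3(3 + 4/3) = 13; numerator = -2(9/35) = -18/35; a_3 = (-18/35)/(13) = -18/455
  n = 4: D(4) = 4(4 + 4/3) = 64/3; numerator = -2(-18/455) = 36/455; a_4 = (36/455)/(64/3) = 27/7280

r = 1/3; a_0 = 1; a_1 = -6/7; a_2 = 9/35; a_3 = -18/455; a_4 = 27/7280


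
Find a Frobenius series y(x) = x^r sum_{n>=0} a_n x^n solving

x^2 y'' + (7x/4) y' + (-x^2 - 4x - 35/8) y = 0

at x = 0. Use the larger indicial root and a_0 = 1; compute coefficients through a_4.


Write in Frobenius form y'' + (p(x)/x) y' + (q(x)/x^2) y = 0:
  p(x) = 7/4,  q(x) = -x^2 - 4x - 35/8.
Indicial equation: r(r-1) + (7/4) r + (-35/8) = 0 -> roots r_1 = 7/4, r_2 = -5/2.
Take r = r_1 = 7/4. Let y(x) = x^r sum_{n>=0} a_n x^n with a_0 = 1.
Substitute y = x^r sum a_n x^n and match x^{r+n}. The recurrence is
  D(n) a_n - 4 a_{n-1} - 1 a_{n-2} = 0,  where D(n) = (r+n)(r+n-1) + (7/4)(r+n) + (-35/8).
  a_n = [4 a_{n-1} + 1 a_{n-2}] / D(n).
Since the indicial polynomial factors as (r - r_1)(r - r_2), D(n) = (r_1 + n - r_1)(r_1 + n - r_2) = n(n + 17/4).
Evaluating step by step (a_0 = 1):
  n = 1: D(1) = 1(1 + 17/4) = 21/4; numerator = 4(1) = 4; a_1 = (4)/(21/4) = 16/21
  n = 2: D(2) = 2(2 + 17/4) = 25/2; numerator = 4(16/21) + 1(1) = 85/21; a_2 = (85/21)/(25/2) = 34/105
  n = 3: D(3) = 3(3 + 17/4) = 87/4; numerator = 4(34/105) + 1(16/21) = 72/35; a_3 = (72/35)/(87/4) = 96/1015
  n = 4: D(4) = 4(4 + 17/4) = 33; numerator = 4(96/1015) + 1(34/105) = 2138/3045; a_4 = (2138/3045)/(33) = 2138/100485

r = 7/4; a_0 = 1; a_1 = 16/21; a_2 = 34/105; a_3 = 96/1015; a_4 = 2138/100485


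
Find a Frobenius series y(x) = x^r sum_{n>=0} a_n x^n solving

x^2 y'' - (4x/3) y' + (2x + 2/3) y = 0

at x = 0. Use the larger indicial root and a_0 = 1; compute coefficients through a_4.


Write in Frobenius form y'' + (p(x)/x) y' + (q(x)/x^2) y = 0:
  p(x) = -4/3,  q(x) = 2x + 2/3.
Indicial equation: r(r-1) + (-4/3) r + (2/3) = 0 -> roots r_1 = 2, r_2 = 1/3.
Take r = r_1 = 2. Let y(x) = x^r sum_{n>=0} a_n x^n with a_0 = 1.
Substitute y = x^r sum a_n x^n and match x^{r+n}. The recurrence is
  D(n) a_n + 2 a_{n-1} = 0,  where D(n) = (r+n)(r+n-1) + (-4/3)(r+n) + (2/3).
  a_n = -2 / D(n) * a_{n-1}.
Since the indicial polynomial factors as (r - r_1)(r - r_2), D(n) = (r_1 + n - r_1)(r_1 + n - r_2) = n(n + 5/3).
Evaluating step by step (a_0 = 1):
  n = 1: D(1) = 1(1 + 5/3) = 8/3; numerator = -2(1) = -2; a_1 = (-2)/(8/3) = -3/4
  n = 2: D(2) = 2(2 + 5/3) = 22/3; numerator = -2(-3/4) = 3/2; a_2 = (3/2)/(22/3) = 9/44
  n = 3: D(3) = 3(3 + 5/3) = 14; numerator = -2(9/44) = -9/22; a_3 = (-9/22)/(14) = -9/308
  n = 4: D(4) = 4(4 + 5/3) = 68/3; numerator = -2(-9/308) = 9/154; a_4 = (9/154)/(68/3) = 27/10472

r = 2; a_0 = 1; a_1 = -3/4; a_2 = 9/44; a_3 = -9/308; a_4 = 27/10472


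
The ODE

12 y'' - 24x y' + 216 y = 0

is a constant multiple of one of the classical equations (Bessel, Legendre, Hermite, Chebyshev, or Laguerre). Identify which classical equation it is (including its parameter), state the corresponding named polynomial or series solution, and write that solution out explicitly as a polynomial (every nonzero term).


All three coefficients share the factor 12; dividing through by 12 gives  y'' - 2x y' + 18 y = 0.
This matches the Hermite equation y'' - 2x y' + 2n y = 0 with 2n = 18, so n = 9; the polynomial solution is H_9(x).
With y = sum_k a_k x^k, matching x^k gives (k+2)(k+1) a_{k+2} = 2(k - n) a_k = 2(k - 9) a_k. The right side vanishes at k = 9, so the series with the parity of 9 terminates at degree 9.
Standard normalization: leading coefficient of H_n is 2^n, so a_9 = 2^9 = 512. Work downward with a_k = (k+1)(k+2) a_{k+2} / (2(k - n)):
  a_7 = (8)(9)(512) / (2(7 - 9)) = 36864/(-4) = -9216
  a_5 = (6)(7)(-9216) / (2(5 - 9)) = -387072/(-8) = 48384
  a_3 = (4)(5)(48384) / (2(3 - 9)) = 967680/(-12) = -80640
  a_1 = (2)(3)(-80640) / (2(1 - 9)) = -483840/(-16) = 30240
Hence H_9(x) = 512 x^9 - 9216 x^7 + 48384 x^5 - 80640 x^3 + 30240 x.

H_9(x); series = 512 x^9 - 9216 x^7 + 48384 x^5 - 80640 x^3 + 30240 x


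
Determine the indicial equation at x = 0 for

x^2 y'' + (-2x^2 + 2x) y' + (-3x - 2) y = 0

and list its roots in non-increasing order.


Divide by x^2 to reach normal form y'' + P_1(x) y' + P_2(x) y = 0 with P_1(x) = -2 + 2/x and P_2(x) = -3/x - 2/x^2.
x = 0 is a singular point because the y'-coefficient -2 + 2/x has a pole at x = 0 and the y-coefficient -3/x - 2/x^2 has a pole at x = 0.
It is a regular singular point because x P_1(x) = p(x) = 2 - 2x and x^2 P_2(x) = q(x) = -3x - 2 are polynomials, hence analytic at x = 0.
p(0) = 2,  q(0) = -2.
Indicial equation: r(r-1) + p(0) r + q(0) = 0, i.e. r^2 + (p(0) - 1) r + q(0) = 0, i.e. r^2 + 1 r - 2 = 0.
Discriminant: (1)^2 - 4(-2) = 9, so r = (-1 ± 3)/2.
Solving: r_1 = 1, r_2 = -2.

indicial: r^2 + 1 r - 2 = 0; roots r_1 = 1, r_2 = -2


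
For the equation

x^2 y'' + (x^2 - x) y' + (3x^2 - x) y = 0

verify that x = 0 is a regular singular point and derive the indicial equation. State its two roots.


Divide by x^2 to reach normal form y'' + P_1(x) y' + P_2(x) y = 0 with P_1(x) = 1 - 1/x and P_2(x) = 3 - 1/x.
x = 0 is a singular point because the y'-coefficient 1 - 1/x has a pole at x = 0 and the y-coefficient 3 - 1/x has a pole at x = 0.
It is a regular singular point because x P_1(x) = p(x) = x - 1 and x^2 P_2(x) = q(x) = 3x^2 - x are polynomials, hence analytic at x = 0.
p(0) = -1,  q(0) = 0.
Indicial equation: r(r-1) + p(0) r + q(0) = 0, i.e. r^2 + (p(0) - 1) r + q(0) = 0, i.e. r^2 - 2 r = 0.
Discriminant: (-2)^2 - 4(0) = 4, so r = (2 ± 2)/2.
Solving: r_1 = 2, r_2 = 0.

indicial: r^2 - 2 r = 0; roots r_1 = 2, r_2 = 0


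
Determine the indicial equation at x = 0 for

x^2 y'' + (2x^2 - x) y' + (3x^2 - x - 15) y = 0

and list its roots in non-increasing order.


Divide by x^2 to reach normal form y'' + P_1(x) y' + P_2(x) y = 0 with P_1(x) = 2 - 1/x and P_2(x) = 3 - 1/x - 15/x^2.
x = 0 is a singular point because the y'-coefficient 2 - 1/x has a pole at x = 0 and the y-coefficient 3 - 1/x - 15/x^2 has a pole at x = 0.
It is a regular singular point because x P_1(x) = p(x) = 2x - 1 and x^2 P_2(x) = q(x) = 3x^2 - x - 15 are polynomials, hence analytic at x = 0.
p(0) = -1,  q(0) = -15.
Indicial equation: r(r-1) + p(0) r + q(0) = 0, i.e. r^2 + (p(0) - 1) r + q(0) = 0, i.e. r^2 - 2 r - 15 = 0.
Discriminant: (-2)^2 - 4(-15) = 64, so r = (2 ± 8)/2.
Solving: r_1 = 5, r_2 = -3.

indicial: r^2 - 2 r - 15 = 0; roots r_1 = 5, r_2 = -3


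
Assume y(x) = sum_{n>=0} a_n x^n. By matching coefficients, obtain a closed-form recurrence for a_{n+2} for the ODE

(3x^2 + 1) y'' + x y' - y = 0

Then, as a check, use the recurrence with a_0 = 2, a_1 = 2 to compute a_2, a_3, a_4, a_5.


Substitute y = sum_n a_n x^n.
(1 + 3 x^2) y'' contributes (n+2)(n+1) a_{n+2} + 3 n(n-1) a_n at x^n.
x y'(x) contributes n a_n at x^n.
-y(x) contributes -1 a_n at x^n.
Matching x^n: (n+2)(n+1) a_{n+2} + (3 n(n-1) + n - 1) a_n = 0.
Thus a_{n+2} = (-3 n(n-1) - n + 1) / ((n+1)(n+2)) * a_n.

Check with a_0 = 2, a_1 = 2 (apply the recurrence for n = 0, 1, 2, 3): a_0 = 2, a_1 = 2, a_2 = 1, a_3 = 0, a_4 = -7/12, a_5 = 0.

a_(n+2) = (-3 n(n-1) - n + 1) / ((n+1)(n+2)) * a_n; check: a_0 = 2, a_1 = 2, a_2 = 1, a_3 = 0, a_4 = -7/12, a_5 = 0


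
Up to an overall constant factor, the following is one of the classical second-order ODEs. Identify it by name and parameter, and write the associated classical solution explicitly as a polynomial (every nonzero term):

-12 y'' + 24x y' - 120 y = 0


All three coefficients share the factor -12; dividing through by -12 gives  y'' - 2x y' + 10 y = 0.
This matches the Hermite equation y'' - 2x y' + 2n y = 0 with 2n = 10, so n = 5; the polynomial solution is H_5(x).
With y = sum_k a_k x^k, matching x^k gives (k+2)(k+1) a_{k+2} = 2(k - n) a_k = 2(k - 5) a_k. The right side vanishes at k = 5, so the series with the parity of 5 terminates at degree 5.
Standard normalization: leading coefficient of H_n is 2^n, so a_5 = 2^5 = 32. Work downward with a_k = (k+1)(k+2) a_{k+2} / (2(k - n)):
  a_3 = (4)(5)(32) / (2(3 - 5)) = 640/(-4) = -160
  a_1 = (2)(3)(-160) / (2(1 - 5)) = -960/(-8) = 120
Hence H_5(x) = 32 x^5 - 160 x^3 + 120 x.

H_5(x); series = 32 x^5 - 160 x^3 + 120 x


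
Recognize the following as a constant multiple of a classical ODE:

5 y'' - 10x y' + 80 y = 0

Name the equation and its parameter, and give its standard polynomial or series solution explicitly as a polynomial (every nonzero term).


All three coefficients share the factor 5; dividing through by 5 gives  y'' - 2x y' + 16 y = 0.
This matches the Hermite equation y'' - 2x y' + 2n y = 0 with 2n = 16, so n = 8; the polynomial solution is H_8(x).
With y = sum_k a_k x^k, matching x^k gives (k+2)(k+1) a_{k+2} = 2(k - n) a_k = 2(k - 8) a_k. The right side vanishes at k = 8, so the series with the parity of 8 terminates at degree 8.
Standard normalization: leading coefficient of H_n is 2^n, so a_8 = 2^8 = 256. Work downward with a_k = (k+1)(k+2) a_{k+2} / (2(k - n)):
  a_6 = (7)(8)(256) / (2(6 - 8)) = 14336/(-4) = -3584
  a_4 = (5)(6)(-3584) / (2(4 - 8)) = -107520/(-8) = 13440
  a_2 = (3)(4)(13440) / (2(2 - 8)) = 161280/(-12) = -13440
  a_0 = (1)(2)(-13440) / (2(0 - 8)) = -26880/(-16) = 1680
Hence H_8(x) = 256 x^8 - 3584 x^6 + 13440 x^4 - 13440 x^2 + 1680.

H_8(x); series = 256 x^8 - 3584 x^6 + 13440 x^4 - 13440 x^2 + 1680


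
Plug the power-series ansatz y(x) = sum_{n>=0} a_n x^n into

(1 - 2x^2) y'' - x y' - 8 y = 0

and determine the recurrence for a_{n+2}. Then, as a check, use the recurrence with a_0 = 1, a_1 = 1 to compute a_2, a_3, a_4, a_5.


Substitute y = sum_n a_n x^n.
(1 - 2 x^2) y'' contributes (n+2)(n+1) a_{n+2} - 2 n(n-1) a_n at x^n.
-x y'(x) contributes -n a_n at x^n.
-8 y(x) contributes -8 a_n at x^n.
Matching x^n: (n+2)(n+1) a_{n+2} + (-2 n(n-1) - n - 8) a_n = 0.
Thus a_{n+2} = (2 n(n-1) + n + 8) / ((n+1)(n+2)) * a_n.

Check with a_0 = 1, a_1 = 1 (apply the recurrence for n = 0, 1, 2, 3): a_0 = 1, a_1 = 1, a_2 = 4, a_3 = 3/2, a_4 = 14/3, a_5 = 69/40.

a_(n+2) = (2 n(n-1) + n + 8) / ((n+1)(n+2)) * a_n; check: a_0 = 1, a_1 = 1, a_2 = 4, a_3 = 3/2, a_4 = 14/3, a_5 = 69/40
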